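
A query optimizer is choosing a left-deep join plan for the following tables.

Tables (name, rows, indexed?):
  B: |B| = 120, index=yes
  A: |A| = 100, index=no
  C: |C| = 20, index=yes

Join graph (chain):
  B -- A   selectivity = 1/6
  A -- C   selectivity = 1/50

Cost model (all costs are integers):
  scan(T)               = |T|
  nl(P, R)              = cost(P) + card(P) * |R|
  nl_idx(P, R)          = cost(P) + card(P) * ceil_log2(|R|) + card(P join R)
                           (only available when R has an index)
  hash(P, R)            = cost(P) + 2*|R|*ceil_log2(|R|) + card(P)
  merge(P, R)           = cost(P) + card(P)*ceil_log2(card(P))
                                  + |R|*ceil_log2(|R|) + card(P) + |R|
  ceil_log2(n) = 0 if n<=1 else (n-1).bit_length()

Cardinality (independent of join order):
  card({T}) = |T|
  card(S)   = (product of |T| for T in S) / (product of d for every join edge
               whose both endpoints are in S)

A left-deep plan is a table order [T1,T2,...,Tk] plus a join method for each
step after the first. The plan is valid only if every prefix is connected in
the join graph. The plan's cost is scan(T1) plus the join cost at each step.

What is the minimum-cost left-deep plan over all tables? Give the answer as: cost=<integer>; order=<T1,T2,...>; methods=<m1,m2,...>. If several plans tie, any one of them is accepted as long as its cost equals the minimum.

Selinger DP (subsets sized 1..n):
  {B}: scan cost=120, card=120
  {A}: scan cost=100, card=100
  {C}: scan cost=20, card=20
  {AB}: card=2000; try (A,hash)→1640, (B,merge)→1860, (B,hash)→1880, (A,merge)→1880, (B,nl_idx)→2800, (B,nl)→12100 …(+1); best=1640 via (A,hash)
  {AC}: card=40; try (C,hash)→400, (C,nl_idx)→640, (A,merge)→940, (C,merge)→1020, (A,hash)→1440, (A,nl)→2020 …(+1); best=400 via (C,hash)
  {ABC}: card=800; try (B,nl_idx)→1480, (B,merge)→1640, (B,hash)→2120, (C,hash)→3840, (B,nl)→5200, (C,nl_idx)→12440 …(+2); best=1480 via (B,nl_idx)

cost=1480; order=A,C,B; methods=hash,nl_idx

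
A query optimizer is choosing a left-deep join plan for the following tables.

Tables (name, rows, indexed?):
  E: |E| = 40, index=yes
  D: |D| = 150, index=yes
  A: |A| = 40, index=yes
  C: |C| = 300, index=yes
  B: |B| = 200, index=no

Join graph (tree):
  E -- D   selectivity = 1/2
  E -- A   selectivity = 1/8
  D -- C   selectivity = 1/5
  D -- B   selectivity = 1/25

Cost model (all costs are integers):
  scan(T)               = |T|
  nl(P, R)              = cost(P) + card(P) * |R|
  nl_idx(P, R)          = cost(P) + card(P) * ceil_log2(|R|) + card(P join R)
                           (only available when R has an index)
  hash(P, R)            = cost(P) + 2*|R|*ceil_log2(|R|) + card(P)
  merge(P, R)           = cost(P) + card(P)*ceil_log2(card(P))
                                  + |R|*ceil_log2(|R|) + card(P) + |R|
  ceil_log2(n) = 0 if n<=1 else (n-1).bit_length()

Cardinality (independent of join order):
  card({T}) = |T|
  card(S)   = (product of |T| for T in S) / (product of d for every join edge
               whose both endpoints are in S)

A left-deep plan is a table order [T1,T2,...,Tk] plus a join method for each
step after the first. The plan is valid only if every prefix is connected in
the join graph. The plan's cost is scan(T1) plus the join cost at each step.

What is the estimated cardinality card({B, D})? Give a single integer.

Tables in S: B(200), D(150)
Edges inside S: D-B(d=25)
numerator = 200 * 150 = 30000
denominator = 25 = 25
card(S) = 30000 / 25 = 1200

1200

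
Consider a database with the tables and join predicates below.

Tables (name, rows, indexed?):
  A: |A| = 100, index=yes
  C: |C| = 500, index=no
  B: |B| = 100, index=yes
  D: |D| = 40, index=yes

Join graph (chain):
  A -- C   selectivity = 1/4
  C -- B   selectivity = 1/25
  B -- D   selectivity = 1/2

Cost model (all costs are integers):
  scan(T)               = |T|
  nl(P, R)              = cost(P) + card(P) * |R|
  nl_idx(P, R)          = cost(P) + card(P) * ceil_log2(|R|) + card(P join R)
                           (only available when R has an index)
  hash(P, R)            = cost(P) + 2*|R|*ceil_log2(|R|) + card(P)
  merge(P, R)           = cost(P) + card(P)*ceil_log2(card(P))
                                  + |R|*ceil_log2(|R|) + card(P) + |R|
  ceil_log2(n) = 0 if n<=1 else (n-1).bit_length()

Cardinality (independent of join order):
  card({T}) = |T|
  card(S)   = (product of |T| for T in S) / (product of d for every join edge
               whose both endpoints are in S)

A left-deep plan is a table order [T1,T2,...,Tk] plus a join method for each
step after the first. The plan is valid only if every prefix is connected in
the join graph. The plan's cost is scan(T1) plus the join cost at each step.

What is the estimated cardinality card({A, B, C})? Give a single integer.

Tables in S: A(100), B(100), C(500)
Edges inside S: A-C(d=4), C-B(d=25)
numerator = 100 * 100 * 500 = 5000000
denominator = 4 * 25 = 100
card(S) = 5000000 / 100 = 50000

50000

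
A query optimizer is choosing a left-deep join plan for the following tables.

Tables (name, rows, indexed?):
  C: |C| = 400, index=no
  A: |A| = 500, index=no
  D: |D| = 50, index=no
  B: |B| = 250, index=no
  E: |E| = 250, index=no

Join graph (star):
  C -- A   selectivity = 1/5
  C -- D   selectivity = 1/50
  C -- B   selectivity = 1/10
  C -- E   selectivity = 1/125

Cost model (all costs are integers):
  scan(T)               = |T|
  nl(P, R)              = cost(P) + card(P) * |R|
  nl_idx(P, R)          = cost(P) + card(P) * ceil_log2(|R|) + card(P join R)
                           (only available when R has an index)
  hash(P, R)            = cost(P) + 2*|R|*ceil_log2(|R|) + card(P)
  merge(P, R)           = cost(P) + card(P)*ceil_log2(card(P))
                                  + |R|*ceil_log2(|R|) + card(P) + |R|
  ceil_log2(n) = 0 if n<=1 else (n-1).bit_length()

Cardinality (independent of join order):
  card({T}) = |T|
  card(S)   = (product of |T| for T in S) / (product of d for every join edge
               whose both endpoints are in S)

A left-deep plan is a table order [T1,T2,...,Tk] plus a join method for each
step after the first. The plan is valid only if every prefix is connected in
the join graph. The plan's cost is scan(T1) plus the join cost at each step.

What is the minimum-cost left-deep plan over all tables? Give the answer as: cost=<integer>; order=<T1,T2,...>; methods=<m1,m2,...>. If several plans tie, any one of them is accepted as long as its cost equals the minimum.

Selinger DP (subsets sized 1..n):
  {C}: scan cost=400, card=400
  {A}: scan cost=500, card=500
  {D}: scan cost=50, card=50
  {B}: scan cost=250, card=250
  {E}: scan cost=250, card=250
  {AC}: card=40000; try (C,hash)→8200, (A,merge)→9400, (C,merge)→9500, (A,hash)→9800, (A,nl)→200400, (C,nl)→200500; best=8200 via (C,hash)
  {CD}: card=400; try (D,hash)→1400, (C,merge)→4400, (D,merge)→4750, (C,hash)→7300, (C,nl)→20050, (D,nl)→20400; best=1400 via (D,hash)
  {BC}: card=10000; try (B,hash)→4800, (C,merge)→6500, (B,merge)→6650, (C,hash)→7700, (C,nl)→100250, (B,nl)→100400; best=4800 via (B,hash)
  {CE}: card=800; try (E,hash)→4800, (C,merge)→6500, (E,merge)→6650, (C,hash)→7700, (C,nl)→100250, (E,nl)→100400; best=4800 via (E,hash)
  {ACD}: card=40000; try (A,merge)→10400, (A,hash)→10800, (D,hash)→48800, (A,nl)→201400, (D,merge)→688550, (D,nl)→2008200; best=10400 via (A,merge)
  {ABC}: card=1000000; try (A,hash)→23800, (B,hash)→52200, (A,merge)→159800, (B,merge)→690450, (A,nl)→5004800, (B,nl)→10008200; best=23800 via (A,hash)
  {ACE}: card=80000; try (A,hash)→14600, (A,merge)→18600, (E,hash)→52200, (A,nl)→404800, (E,merge)→690450, (E,nl)→10008200; best=14600 via (A,hash)
  {BCD}: card=10000; try (B,hash)→5800, (B,merge)→7650, (D,hash)→15400, (B,nl)→101400, (D,merge)→155150, (D,nl)→504800; best=5800 via (B,hash)
  {CDE}: card=800; try (E,hash)→5800, (D,hash)→6200, (E,merge)→7650, (D,merge)→13950, (D,nl)→44800, (E,nl)→101400; best=5800 via (E,hash)
  {BCE}: card=20000; try (B,hash)→9600, (B,merge)→15850, (E,hash)→18800, (E,merge)→157050, (B,nl)→204800, (E,nl)→2504800; best=9600 via (B,hash)
  {ABCD}: card=1000000; try (A,hash)→24800, (B,hash)→54400, (A,merge)→160800, (B,merge)→692650, (D,hash)→1024400, (A,nl)→5005800 …(+3); best=24800 via (A,hash)
  {ACDE}: card=80000; try (A,hash)→15600, (A,merge)→19600, (E,hash)→54400, (D,hash)→95200, (A,nl)→405800, (E,merge)→692650 …(+3); best=15600 via (A,hash)
  {ABCE}: card=2000000; try (A,hash)→38600, (B,hash)→98600, (A,merge)→334600, (E,hash)→1027800, (B,merge)→1456850, (A,nl)→10009600 …(+3); best=38600 via (A,hash)
  {BCDE}: card=20000; try (B,hash)→10600, (B,merge)→16850, (E,hash)→19800, (D,hash)→30200, (E,merge)→158050, (B,nl)→205800 …(+3); best=10600 via (B,hash)
  {ABCDE}: card=2000000; try (A,hash)→39600, (B,hash)→99600, (A,merge)→335600, (E,hash)→1028800, (B,merge)→1457850, (D,hash)→2039200 …(+6); best=39600 via (A,hash)

cost=39600; order=C,D,E,B,A; methods=hash,hash,hash,hash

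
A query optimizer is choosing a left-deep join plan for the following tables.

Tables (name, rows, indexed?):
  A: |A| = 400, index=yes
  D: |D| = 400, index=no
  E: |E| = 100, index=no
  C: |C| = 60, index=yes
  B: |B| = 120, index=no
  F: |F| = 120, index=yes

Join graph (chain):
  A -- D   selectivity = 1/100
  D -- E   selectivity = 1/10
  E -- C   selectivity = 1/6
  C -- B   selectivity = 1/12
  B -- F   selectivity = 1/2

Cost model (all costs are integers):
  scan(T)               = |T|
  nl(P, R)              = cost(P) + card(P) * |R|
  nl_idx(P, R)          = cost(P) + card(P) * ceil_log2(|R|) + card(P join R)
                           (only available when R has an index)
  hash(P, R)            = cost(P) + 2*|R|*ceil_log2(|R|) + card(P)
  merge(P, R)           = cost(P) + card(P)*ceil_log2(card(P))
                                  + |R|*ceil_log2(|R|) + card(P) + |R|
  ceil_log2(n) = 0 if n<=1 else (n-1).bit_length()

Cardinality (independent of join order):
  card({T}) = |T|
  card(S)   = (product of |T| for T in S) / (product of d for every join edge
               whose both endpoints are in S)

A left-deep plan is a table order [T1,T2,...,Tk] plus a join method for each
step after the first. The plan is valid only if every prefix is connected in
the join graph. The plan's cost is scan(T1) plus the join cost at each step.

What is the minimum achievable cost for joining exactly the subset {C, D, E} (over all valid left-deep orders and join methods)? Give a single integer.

6920

Selinger DP over subsets of {C,D,E}:
  {D}: scan cost=400, card=400
  {E}: scan cost=100, card=100
  {C}: scan cost=60, card=60
  {DE}: card=4000; try (E,hash)→2200, (D,merge)→4900, (E,merge)→5200, (D,hash)→7400, (D,nl)→40100, (E,nl)→40400; best=2200 via (E,hash)
  {CE}: card=1000; try (C,hash)→920, (E,merge)→1280, (C,merge)→1320, (E,hash)→1520, (C,nl_idx)→1700, (E,nl)→6060 …(+1); best=920 via (C,hash)
  {CDE}: card=40000; try (C,hash)→6920, (D,hash)→9120, (D,merge)→15920, (C,merge)→54620, (C,nl_idx)→66200, (C,nl)→242200 …(+1); best=6920 via (C,hash)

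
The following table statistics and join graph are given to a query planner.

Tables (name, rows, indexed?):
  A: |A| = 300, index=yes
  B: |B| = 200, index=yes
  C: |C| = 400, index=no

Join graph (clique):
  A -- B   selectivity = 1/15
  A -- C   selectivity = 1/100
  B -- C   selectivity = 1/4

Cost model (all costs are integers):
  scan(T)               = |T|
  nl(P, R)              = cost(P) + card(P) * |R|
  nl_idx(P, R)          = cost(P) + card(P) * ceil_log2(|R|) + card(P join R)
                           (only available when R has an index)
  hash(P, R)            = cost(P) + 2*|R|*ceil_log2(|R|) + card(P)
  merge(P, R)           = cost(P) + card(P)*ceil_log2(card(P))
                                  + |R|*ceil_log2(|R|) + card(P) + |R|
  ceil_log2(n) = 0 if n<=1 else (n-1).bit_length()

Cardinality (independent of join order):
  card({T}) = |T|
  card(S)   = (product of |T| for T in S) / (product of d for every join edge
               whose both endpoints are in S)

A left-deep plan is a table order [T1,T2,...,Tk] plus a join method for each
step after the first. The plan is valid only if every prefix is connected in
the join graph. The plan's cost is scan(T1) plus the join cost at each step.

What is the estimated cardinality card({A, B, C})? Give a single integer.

4000

Tables in S: A(300), B(200), C(400)
Edges inside S: A-B(d=15), A-C(d=100), B-C(d=4)
numerator = 300 * 200 * 400 = 24000000
denominator = 15 * 100 * 4 = 6000
card(S) = 24000000 / 6000 = 4000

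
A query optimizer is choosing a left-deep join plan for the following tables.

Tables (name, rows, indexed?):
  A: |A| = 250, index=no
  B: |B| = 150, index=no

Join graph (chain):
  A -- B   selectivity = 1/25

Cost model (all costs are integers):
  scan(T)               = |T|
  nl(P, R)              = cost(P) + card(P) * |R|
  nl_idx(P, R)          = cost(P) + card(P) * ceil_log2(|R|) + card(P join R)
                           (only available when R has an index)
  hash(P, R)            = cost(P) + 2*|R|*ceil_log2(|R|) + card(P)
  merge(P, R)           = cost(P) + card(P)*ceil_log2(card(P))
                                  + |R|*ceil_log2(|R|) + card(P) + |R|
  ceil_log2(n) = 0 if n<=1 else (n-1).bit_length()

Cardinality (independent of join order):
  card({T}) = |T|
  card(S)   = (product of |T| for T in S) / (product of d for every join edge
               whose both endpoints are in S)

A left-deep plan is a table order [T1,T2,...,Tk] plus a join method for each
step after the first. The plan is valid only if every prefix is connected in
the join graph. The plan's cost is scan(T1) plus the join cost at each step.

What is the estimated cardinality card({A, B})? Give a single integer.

Tables in S: A(250), B(150)
Edges inside S: A-B(d=25)
numerator = 250 * 150 = 37500
denominator = 25 = 25
card(S) = 37500 / 25 = 1500

1500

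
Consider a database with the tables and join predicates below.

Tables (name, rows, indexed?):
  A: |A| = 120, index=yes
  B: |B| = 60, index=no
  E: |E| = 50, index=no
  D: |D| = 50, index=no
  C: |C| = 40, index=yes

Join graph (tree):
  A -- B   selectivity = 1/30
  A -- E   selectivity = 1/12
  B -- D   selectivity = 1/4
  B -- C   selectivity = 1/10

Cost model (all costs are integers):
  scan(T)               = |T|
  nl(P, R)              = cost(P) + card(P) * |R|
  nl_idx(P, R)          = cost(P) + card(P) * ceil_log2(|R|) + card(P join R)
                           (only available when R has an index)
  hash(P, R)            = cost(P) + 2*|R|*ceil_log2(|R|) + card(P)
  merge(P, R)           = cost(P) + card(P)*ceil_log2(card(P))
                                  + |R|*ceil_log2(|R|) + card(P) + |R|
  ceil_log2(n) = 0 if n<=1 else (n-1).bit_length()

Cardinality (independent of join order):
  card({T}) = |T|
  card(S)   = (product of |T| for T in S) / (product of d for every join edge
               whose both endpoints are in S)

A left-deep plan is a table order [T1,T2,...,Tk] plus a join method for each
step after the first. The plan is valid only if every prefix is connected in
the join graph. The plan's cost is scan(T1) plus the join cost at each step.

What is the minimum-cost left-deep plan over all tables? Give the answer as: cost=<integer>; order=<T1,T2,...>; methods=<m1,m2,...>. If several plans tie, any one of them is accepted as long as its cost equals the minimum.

Selinger DP (subsets sized 1..n):
  {A}: scan cost=120, card=120
  {B}: scan cost=60, card=60
  {E}: scan cost=50, card=50
  {D}: scan cost=50, card=50
  {C}: scan cost=40, card=40
  {AB}: card=240; try (A,nl_idx)→720, (B,hash)→960, (A,merge)→1440, (B,merge)→1500, (A,hash)→1800, (A,nl)→7260 …(+1); best=720 via (A,nl_idx)
  {AE}: card=500; try (E,hash)→840, (A,nl_idx)→900, (A,merge)→1360, (E,merge)→1430, (A,hash)→1780, (A,nl)→6050 …(+1); best=840 via (E,hash)
  {BD}: card=750; try (D,hash)→720, (B,hash)→820, (B,merge)→820, (D,merge)→830, (B,nl)→3050, (D,nl)→3060; best=720 via (D,hash)
  {BC}: card=240; try (C,hash)→600, (C,nl_idx)→660, (B,merge)→740, (C,merge)→760, (B,hash)→800, (B,nl)→2440 …(+1); best=600 via (C,hash)
  {ABE}: card=1000; try (E,hash)→1560, (B,hash)→2060, (E,merge)→3230, (B,merge)→6260, (E,nl)→12720, (B,nl)→30840; best=1560 via (E,hash)
  {ABD}: card=3000; try (D,hash)→1560, (A,hash)→3150, (D,merge)→3230, (A,nl_idx)→8970, (A,merge)→9930, (D,nl)→12720 …(+1); best=1560 via (D,hash)
  {ABC}: card=960; try (C,hash)→1440, (A,hash)→2520, (C,nl_idx)→3120, (C,merge)→3160, (A,nl_idx)→3240, (A,merge)→3720 …(+2); best=1440 via (C,hash)
  {BCD}: card=3000; try (D,hash)→1440, (C,hash)→1950, (D,merge)→3110, (C,nl_idx)→8220, (C,merge)→9250, (D,nl)→12600 …(+1); best=1440 via (D,hash)
  {ABDE}: card=12500; try (D,hash)→3160, (E,hash)→5160, (D,merge)→12910, (E,merge)→40910, (D,nl)→51560, (E,nl)→151560; best=3160 via (D,hash)
  {ABCE}: card=4000; try (E,hash)→3000, (C,hash)→3040, (C,nl_idx)→11560, (E,merge)→12350, (C,merge)→12840, (C,nl)→41560 …(+1); best=3000 via (E,hash)
  {ABCD}: card=12000; try (D,hash)→3000, (C,hash)→5040, (A,hash)→6120, (D,merge)→12350, (C,nl_idx)→31560, (A,nl_idx)→34440 …(+5); best=3000 via (D,hash)
  {ABCDE}: card=50000; try (D,hash)→7600, (E,hash)→15600, (C,hash)→16140, (D,merge)→55350, (C,nl_idx)→128160, (E,merge)→183350 …(+4); best=7600 via (D,hash)

cost=7600; order=B,A,C,E,D; methods=nl_idx,hash,hash,hash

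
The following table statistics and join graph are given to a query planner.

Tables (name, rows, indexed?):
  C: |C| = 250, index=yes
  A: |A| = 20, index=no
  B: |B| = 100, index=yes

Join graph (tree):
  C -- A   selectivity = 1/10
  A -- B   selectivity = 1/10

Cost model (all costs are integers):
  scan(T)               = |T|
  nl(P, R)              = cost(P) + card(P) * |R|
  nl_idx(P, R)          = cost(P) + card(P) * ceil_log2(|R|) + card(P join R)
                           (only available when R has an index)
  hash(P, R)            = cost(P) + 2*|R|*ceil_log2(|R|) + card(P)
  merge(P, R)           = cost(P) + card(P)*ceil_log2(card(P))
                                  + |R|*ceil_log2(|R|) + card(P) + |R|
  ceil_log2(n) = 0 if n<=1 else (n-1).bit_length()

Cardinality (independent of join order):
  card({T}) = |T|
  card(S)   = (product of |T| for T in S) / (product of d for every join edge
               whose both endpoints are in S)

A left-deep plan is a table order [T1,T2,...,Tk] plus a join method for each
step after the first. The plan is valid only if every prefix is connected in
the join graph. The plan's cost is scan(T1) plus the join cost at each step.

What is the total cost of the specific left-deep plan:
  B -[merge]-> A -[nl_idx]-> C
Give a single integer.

7620

step 1: scan B: cost=100, card=100
step 2: join A via merge
    card(P join A) = 100*20/(10) = 200
    cost = 100 + 100*7 + 20*5 + 100 + 20 = 1020
step 3: join C via nl_idx
    card(P join C) = 200*250/(10) = 5000
    cost = 1020 + 200*8 + 5000 = 7620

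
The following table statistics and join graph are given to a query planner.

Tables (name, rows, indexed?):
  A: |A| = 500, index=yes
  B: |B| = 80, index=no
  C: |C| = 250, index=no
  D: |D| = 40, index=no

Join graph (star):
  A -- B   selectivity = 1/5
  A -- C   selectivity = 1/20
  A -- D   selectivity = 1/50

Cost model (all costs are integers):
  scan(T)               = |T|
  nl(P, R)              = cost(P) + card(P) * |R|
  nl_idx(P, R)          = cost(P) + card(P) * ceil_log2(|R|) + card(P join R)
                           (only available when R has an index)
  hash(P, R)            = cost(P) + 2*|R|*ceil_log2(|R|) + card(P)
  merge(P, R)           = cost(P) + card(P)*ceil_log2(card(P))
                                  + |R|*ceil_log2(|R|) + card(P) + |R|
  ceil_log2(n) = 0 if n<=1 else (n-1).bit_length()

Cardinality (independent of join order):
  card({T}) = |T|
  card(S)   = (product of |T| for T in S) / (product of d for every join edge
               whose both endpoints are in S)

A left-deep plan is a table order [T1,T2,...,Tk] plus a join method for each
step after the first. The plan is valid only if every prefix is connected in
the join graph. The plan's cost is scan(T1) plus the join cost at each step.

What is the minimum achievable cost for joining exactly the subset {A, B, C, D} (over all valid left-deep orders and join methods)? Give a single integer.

Selinger DP over subsets of {A,B,C,D}:
  {A}: scan cost=500, card=500
  {B}: scan cost=80, card=80
  {C}: scan cost=250, card=250
  {D}: scan cost=40, card=40
  {AB}: card=8000; try (B,hash)→2120, (A,merge)→5720, (B,merge)→6140, (A,nl_idx)→8800, (A,hash)→9160, (A,nl)→40080 …(+1); best=2120 via (B,hash)
  {AC}: card=6250; try (C,hash)→5000, (A,merge)→7500, (C,merge)→7750, (A,nl_idx)→8750, (A,hash)→9500, (A,nl)→125250 …(+1); best=5000 via (C,hash)
  {AD}: card=400; try (A,nl_idx)→800, (D,hash)→1480, (A,merge)→5320, (D,merge)→5780, (A,hash)→9080, (A,nl)→20040 …(+1); best=800 via (A,nl_idx)
  {ABC}: card=100000; try (B,hash)→12370, (C,hash)→14120, (B,merge)→93140, (C,merge)→116370, (B,nl)→505000, (C,nl)→2002120; best=12370 via (B,hash)
  {ABD}: card=6400; try (B,hash)→2320, (B,merge)→5440, (D,hash)→10600, (B,nl)→32800, (D,merge)→114400, (D,nl)→322120; best=2320 via (B,hash)
  {ACD}: card=5000; try (C,hash)→5200, (C,merge)→7050, (D,hash)→11730, (D,merge)→92780, (C,nl)→100800, (D,nl)→255000; best=5200 via (C,hash)
  {ABCD}: card=80000; try (B,hash)→11320, (C,hash)→12720, (B,merge)→75840, (C,merge)→94170, (D,hash)→112850, (B,nl)→405200 …(+3); best=11320 via (B,hash)

11320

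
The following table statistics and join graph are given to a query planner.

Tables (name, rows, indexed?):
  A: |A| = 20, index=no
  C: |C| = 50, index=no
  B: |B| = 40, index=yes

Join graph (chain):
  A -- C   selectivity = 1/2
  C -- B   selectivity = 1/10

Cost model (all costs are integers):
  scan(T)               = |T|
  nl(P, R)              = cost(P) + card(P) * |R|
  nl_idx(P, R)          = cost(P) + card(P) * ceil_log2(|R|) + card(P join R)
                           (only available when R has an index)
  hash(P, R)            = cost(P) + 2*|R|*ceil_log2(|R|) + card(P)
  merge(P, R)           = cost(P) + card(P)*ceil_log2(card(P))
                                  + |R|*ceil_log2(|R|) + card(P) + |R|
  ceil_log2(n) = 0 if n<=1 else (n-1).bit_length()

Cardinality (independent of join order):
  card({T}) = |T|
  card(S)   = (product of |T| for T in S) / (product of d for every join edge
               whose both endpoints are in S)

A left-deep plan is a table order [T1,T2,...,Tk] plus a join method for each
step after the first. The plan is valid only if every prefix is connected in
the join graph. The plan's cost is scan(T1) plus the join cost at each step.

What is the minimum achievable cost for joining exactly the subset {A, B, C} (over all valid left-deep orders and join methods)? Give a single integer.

950

Selinger DP over subsets of {A,B,C}:
  {A}: scan cost=20, card=20
  {C}: scan cost=50, card=50
  {B}: scan cost=40, card=40
  {AC}: card=500; try (A,hash)→300, (C,merge)→490, (A,merge)→520, (C,hash)→640, (C,nl)→1020, (A,nl)→1050; best=300 via (A,hash)
  {BC}: card=200; try (B,nl_idx)→550, (B,hash)→580, (C,merge)→670, (C,hash)→680, (B,merge)→680, (C,nl)→2040 …(+1); best=550 via (B,nl_idx)
  {ABC}: card=2000; try (A,hash)→950, (B,hash)→1280, (A,merge)→2470, (A,nl)→4550, (B,nl_idx)→5300, (B,merge)→5580 …(+1); best=950 via (A,hash)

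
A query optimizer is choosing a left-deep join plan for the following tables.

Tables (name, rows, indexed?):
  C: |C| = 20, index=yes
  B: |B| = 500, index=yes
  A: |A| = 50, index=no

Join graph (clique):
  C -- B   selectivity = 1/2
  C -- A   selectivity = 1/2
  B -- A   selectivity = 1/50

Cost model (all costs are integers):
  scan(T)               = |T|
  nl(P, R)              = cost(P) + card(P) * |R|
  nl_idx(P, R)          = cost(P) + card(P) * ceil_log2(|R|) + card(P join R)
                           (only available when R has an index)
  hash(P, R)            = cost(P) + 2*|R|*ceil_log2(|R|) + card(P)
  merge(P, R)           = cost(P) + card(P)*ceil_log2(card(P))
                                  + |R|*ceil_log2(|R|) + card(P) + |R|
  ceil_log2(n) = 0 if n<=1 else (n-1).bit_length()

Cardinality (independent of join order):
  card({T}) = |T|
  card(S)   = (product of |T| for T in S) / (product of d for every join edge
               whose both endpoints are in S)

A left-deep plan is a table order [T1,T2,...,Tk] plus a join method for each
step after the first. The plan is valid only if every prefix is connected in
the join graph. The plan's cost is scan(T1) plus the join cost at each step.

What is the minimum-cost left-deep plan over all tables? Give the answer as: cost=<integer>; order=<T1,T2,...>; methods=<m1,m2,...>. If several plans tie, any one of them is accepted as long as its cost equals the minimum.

Selinger DP (subsets sized 1..n):
  {C}: scan cost=20, card=20
  {B}: scan cost=500, card=500
  {A}: scan cost=50, card=50
  {BC}: card=5000; try (C,hash)→1200, (B,merge)→5140, (B,nl_idx)→5200, (C,merge)→5620, (C,nl_idx)→8000, (B,hash)→9040 …(+2); best=1200 via (C,hash)
  {AC}: card=500; try (C,hash)→300, (A,merge)→490, (C,merge)→520, (A,hash)→640, (C,nl_idx)→800, (A,nl)→1020 …(+1); best=300 via (C,hash)
  {AB}: card=500; try (B,nl_idx)→1000, (A,hash)→1600, (B,merge)→5400, (A,merge)→5850, (B,hash)→9100, (B,nl)→25050 …(+1); best=1000 via (B,nl_idx)
  {ABC}: card=2500; try (C,hash)→1700, (C,nl_idx)→6000, (C,merge)→6120, (A,hash)→6800, (B,nl_idx)→7300, (B,hash)→9800 …(+5); best=1700 via (C,hash)

cost=1700; order=A,B,C; methods=nl_idx,hash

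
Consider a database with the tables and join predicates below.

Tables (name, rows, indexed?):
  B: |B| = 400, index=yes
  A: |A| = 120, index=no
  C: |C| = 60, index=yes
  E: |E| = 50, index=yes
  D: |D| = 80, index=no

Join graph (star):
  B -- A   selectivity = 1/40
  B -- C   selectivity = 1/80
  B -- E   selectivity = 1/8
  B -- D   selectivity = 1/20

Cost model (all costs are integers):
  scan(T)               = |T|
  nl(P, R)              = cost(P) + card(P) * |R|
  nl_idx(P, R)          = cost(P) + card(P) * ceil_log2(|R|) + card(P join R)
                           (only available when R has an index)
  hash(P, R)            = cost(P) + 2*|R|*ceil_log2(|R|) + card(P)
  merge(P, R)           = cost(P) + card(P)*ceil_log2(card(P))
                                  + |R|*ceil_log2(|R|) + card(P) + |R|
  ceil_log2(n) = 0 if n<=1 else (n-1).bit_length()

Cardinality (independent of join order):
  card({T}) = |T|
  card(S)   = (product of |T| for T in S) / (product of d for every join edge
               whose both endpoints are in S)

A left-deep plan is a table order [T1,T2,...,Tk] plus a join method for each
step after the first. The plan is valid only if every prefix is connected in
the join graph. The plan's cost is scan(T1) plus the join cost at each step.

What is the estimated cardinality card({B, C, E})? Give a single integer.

1875

Tables in S: B(400), C(60), E(50)
Edges inside S: B-C(d=80), B-E(d=8)
numerator = 400 * 60 * 50 = 1200000
denominator = 80 * 8 = 640
card(S) = 1200000 / 640 = 1875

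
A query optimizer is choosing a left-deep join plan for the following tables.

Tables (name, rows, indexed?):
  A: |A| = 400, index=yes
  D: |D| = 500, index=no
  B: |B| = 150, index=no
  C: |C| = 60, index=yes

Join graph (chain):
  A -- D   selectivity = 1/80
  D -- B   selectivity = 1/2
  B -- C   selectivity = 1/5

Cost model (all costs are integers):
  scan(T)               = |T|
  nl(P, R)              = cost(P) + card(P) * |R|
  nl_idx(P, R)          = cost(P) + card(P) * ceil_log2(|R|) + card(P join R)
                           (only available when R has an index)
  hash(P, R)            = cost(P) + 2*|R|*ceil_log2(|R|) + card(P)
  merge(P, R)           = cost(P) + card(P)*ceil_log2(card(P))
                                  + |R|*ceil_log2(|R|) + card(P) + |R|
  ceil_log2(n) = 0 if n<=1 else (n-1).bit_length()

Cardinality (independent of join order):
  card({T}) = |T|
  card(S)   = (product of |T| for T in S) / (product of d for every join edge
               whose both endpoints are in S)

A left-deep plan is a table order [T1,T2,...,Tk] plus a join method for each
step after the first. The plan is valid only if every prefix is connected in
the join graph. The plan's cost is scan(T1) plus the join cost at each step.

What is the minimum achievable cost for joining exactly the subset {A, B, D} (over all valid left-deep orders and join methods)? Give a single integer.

12400

Selinger DP over subsets of {A,B,D}:
  {A}: scan cost=400, card=400
  {D}: scan cost=500, card=500
  {B}: scan cost=150, card=150
  {AD}: card=2500; try (A,nl_idx)→7500, (A,hash)→8200, (D,merge)→9400, (A,merge)→9500, (D,hash)→9800, (D,nl)→200400 …(+1); best=7500 via (A,nl_idx)
  {BD}: card=37500; try (B,hash)→3400, (D,merge)→6500, (B,merge)→6850, (D,hash)→9300, (D,nl)→75150, (B,nl)→75500; best=3400 via (B,hash)
  {ABD}: card=187500; try (B,hash)→12400, (B,merge)→41350, (A,hash)→48100, (B,nl)→382500, (A,nl_idx)→528400, (A,merge)→644900 …(+1); best=12400 via (B,hash)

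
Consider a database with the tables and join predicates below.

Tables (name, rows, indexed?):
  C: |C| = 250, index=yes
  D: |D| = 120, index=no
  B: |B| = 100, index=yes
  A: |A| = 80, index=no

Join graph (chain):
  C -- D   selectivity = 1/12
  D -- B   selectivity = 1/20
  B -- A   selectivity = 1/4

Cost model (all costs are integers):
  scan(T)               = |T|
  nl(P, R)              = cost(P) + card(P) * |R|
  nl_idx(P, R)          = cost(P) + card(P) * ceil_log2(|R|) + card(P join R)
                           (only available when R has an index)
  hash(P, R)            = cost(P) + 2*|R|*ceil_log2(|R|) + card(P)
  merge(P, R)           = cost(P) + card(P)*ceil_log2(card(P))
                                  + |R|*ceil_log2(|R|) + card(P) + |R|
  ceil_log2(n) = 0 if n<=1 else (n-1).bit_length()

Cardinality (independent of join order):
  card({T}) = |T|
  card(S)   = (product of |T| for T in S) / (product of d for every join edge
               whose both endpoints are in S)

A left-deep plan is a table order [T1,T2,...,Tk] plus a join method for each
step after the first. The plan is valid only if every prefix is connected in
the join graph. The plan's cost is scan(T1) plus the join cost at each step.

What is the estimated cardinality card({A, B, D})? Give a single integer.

12000

Tables in S: A(80), B(100), D(120)
Edges inside S: D-B(d=20), B-A(d=4)
numerator = 80 * 100 * 120 = 960000
denominator = 20 * 4 = 80
card(S) = 960000 / 80 = 12000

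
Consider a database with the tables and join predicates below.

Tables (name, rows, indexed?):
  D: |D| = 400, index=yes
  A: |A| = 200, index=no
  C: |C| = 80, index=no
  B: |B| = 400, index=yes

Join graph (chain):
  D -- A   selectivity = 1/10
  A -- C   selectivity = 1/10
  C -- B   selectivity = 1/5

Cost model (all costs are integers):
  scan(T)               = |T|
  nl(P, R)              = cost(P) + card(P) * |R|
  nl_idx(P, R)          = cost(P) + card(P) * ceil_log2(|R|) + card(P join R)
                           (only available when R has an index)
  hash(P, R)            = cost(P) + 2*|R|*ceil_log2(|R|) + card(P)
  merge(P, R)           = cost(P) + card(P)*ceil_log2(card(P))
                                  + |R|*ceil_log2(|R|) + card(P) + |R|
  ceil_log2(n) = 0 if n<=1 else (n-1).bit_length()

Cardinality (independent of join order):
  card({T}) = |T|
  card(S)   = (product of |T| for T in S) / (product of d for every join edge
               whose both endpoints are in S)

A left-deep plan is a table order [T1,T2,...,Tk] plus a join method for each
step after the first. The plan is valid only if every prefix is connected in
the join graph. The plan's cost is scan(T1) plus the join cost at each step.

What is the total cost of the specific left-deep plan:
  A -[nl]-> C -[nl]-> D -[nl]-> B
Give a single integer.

26256200

step 1: scan A: cost=200, card=200
step 2: join C via nl
    card(P join C) = 200*80/(10) = 1600
    cost = 200 + 200*80 = 16200
step 3: join D via nl
    card(P join D) = 1600*400/(10) = 64000
    cost = 16200 + 1600*400 = 656200
step 4: join B via nl
    card(P join B) = 64000*400/(5) = 5120000
    cost = 656200 + 64000*400 = 26256200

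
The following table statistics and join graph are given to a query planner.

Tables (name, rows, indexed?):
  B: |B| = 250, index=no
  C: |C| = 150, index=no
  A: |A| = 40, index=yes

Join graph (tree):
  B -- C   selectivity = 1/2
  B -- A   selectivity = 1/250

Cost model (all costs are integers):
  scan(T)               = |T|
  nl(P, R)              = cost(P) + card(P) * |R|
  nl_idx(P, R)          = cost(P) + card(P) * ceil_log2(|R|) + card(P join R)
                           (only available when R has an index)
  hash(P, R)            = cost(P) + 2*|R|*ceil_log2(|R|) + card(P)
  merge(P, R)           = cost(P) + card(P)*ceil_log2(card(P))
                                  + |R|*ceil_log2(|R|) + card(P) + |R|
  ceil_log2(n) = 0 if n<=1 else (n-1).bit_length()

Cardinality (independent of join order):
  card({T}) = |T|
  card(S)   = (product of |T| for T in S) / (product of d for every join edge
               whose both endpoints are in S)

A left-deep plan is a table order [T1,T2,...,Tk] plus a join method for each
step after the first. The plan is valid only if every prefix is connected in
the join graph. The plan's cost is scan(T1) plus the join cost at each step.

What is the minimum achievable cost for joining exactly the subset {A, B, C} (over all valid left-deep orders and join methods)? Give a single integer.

2610

Selinger DP over subsets of {A,B,C}:
  {B}: scan cost=250, card=250
  {C}: scan cost=150, card=150
  {A}: scan cost=40, card=40
  {BC}: card=18750; try (C,hash)→2900, (B,merge)→3750, (C,merge)→3850, (B,hash)→4300, (B,nl)→37650, (C,nl)→37750; best=2900 via (C,hash)
  {AB}: card=40; try (A,hash)→980, (A,nl_idx)→1790, (B,merge)→2570, (A,merge)→2780, (B,hash)→4080, (B,nl)→10040 …(+1); best=980 via (A,hash)
  {ABC}: card=3000; try (C,merge)→2610, (C,hash)→3420, (C,nl)→6980, (A,hash)→22130, (A,nl_idx)→118400, (A,merge)→303180 …(+1); best=2610 via (C,merge)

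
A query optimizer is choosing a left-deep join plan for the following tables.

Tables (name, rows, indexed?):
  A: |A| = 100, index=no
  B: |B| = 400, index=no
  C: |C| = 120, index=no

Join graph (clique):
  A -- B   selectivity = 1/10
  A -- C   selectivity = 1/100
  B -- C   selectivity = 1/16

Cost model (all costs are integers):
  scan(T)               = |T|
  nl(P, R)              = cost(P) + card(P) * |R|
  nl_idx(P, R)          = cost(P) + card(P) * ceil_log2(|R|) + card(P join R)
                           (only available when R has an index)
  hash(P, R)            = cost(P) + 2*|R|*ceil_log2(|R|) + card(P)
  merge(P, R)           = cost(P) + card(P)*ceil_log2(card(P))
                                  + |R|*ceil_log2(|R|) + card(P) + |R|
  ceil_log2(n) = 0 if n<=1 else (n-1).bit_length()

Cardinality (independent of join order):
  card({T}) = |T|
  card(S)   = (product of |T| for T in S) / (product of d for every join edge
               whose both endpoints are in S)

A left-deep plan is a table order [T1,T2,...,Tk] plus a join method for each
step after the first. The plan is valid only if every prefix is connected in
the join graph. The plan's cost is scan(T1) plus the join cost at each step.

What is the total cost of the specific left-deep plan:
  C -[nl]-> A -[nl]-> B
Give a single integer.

60120

step 1: scan C: cost=120, card=120
step 2: join A via nl
    card(P join A) = 120*100/(100) = 120
    cost = 120 + 120*100 = 12120
step 3: join B via nl
    card(P join B) = 120*400/(10*16) = 300
    cost = 12120 + 120*400 = 60120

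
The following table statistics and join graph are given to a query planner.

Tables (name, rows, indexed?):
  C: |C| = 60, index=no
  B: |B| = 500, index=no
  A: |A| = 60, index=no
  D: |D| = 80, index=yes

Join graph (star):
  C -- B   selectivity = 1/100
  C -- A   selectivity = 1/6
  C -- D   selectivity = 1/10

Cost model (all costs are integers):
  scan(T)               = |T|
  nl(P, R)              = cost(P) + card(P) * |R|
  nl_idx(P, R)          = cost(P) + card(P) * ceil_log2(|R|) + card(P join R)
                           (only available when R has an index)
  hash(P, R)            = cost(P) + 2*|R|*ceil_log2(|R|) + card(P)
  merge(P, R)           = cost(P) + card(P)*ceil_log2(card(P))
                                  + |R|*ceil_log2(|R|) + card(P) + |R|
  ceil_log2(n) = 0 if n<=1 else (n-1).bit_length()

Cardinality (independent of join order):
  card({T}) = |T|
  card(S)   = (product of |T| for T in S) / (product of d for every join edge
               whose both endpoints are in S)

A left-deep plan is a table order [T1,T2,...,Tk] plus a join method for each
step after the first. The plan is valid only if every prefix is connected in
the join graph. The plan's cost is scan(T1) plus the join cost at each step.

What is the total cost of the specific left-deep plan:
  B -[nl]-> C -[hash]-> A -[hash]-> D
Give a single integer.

35640

step 1: scan B: cost=500, card=500
step 2: join C via nl
    card(P join C) = 500*60/(100) = 300
    cost = 500 + 500*60 = 30500
step 3: join A via hash
    card(P join A) = 300*60/(6) = 3000
    cost = 30500 + 2*60*6 + 300 = 31520
step 4: join D via hash
    card(P join D) = 3000*80/(10) = 24000
    cost = 31520 + 2*80*7 + 3000 = 35640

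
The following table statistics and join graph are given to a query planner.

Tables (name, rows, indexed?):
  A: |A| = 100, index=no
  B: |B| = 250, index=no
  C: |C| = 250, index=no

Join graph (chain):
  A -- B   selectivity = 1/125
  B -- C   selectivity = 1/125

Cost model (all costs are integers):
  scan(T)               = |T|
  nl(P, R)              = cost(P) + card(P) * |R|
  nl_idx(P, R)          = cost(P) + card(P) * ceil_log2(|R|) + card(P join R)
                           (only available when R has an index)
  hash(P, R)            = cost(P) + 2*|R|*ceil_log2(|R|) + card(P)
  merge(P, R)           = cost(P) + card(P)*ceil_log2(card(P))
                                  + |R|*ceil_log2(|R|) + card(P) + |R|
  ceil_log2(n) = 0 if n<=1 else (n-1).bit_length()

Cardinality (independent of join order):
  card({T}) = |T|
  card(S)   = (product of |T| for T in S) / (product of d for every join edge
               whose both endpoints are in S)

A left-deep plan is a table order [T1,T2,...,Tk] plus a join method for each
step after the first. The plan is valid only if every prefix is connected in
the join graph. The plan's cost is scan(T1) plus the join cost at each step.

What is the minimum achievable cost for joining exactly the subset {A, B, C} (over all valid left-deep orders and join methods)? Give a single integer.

Selinger DP over subsets of {A,B,C}:
  {A}: scan cost=100, card=100
  {B}: scan cost=250, card=250
  {C}: scan cost=250, card=250
  {AB}: card=200; try (A,hash)→1900, (B,merge)→3150, (A,merge)→3300, (B,hash)→4200, (B,nl)→25100, (A,nl)→25250; best=1900 via (A,hash)
  {BC}: card=500; try (C,hash)→4500, (B,hash)→4500, (C,merge)→4750, (B,merge)→4750, (C,nl)→62750, (B,nl)→62750; best=4500 via (C,hash)
  {ABC}: card=400; try (C,merge)→5950, (C,hash)→6100, (A,hash)→6400, (A,merge)→10300, (C,nl)→51900, (A,nl)→54500; best=5950 via (C,merge)

5950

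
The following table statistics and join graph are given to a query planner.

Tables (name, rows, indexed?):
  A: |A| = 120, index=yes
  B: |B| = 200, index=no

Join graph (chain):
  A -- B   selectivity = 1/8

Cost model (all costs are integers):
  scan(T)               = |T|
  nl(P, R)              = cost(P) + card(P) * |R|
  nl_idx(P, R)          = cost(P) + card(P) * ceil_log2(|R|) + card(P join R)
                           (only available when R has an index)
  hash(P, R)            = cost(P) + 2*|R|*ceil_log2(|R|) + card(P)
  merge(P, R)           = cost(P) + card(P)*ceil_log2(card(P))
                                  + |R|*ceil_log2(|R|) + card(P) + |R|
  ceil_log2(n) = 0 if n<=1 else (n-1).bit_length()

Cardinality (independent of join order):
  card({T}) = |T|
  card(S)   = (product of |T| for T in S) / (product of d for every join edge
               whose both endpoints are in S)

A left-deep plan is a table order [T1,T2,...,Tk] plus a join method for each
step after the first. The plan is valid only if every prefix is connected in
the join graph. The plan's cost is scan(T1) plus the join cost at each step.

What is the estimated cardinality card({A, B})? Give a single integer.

Tables in S: A(120), B(200)
Edges inside S: A-B(d=8)
numerator = 120 * 200 = 24000
denominator = 8 = 8
card(S) = 24000 / 8 = 3000

3000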